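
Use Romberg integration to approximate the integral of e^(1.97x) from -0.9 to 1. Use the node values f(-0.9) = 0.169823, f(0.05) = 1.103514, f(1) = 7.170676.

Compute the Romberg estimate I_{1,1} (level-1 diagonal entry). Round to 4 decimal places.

I_{0,0} (trapezoid, 1 panel, h=1.9000): 6.973474
I_{1,0} (trapezoid, 2 panels, h=0.9500): 4.535075
I_{1,1} = 4.535075 + (4.535075 − 6.973474)/3 = 3.722275

3.7223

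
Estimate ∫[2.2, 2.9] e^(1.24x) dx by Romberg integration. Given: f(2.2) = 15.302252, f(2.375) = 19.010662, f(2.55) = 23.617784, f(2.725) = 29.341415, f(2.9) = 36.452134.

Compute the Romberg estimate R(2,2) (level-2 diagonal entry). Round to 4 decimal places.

R(0,0) (trapezoid, 1 panel, h=0.7000): 18.114035
R(1,0) (trapezoid, 2 panels, h=0.3500): 17.323242
R(2,0) (trapezoid, 4 panels, h=0.1750): 17.123234
R(1,1) = 17.323242 + (17.323242 − 18.114035)/3 = 17.059644
R(2,1) = 17.123234 + (17.123234 − 17.323242)/3 = 17.056565
R(2,2) = 17.056565 + (17.056565 − 17.059644)/15 = 17.056360

17.0564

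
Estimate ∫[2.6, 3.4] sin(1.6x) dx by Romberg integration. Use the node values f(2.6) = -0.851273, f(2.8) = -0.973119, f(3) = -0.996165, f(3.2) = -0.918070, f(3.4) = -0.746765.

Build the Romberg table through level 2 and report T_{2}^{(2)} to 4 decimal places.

T_{0}^{(0)} (trapezoid, 1 panel, h=0.8000): -0.639215
T_{1}^{(0)} (trapezoid, 2 panels, h=0.4000): -0.718074
T_{2}^{(0)} (trapezoid, 4 panels, h=0.2000): -0.737275
T_{1}^{(1)} = -0.718074 + (-0.718074 − (-0.639215))/3 = -0.744360
T_{2}^{(1)} = -0.737275 + (-0.737275 − (-0.718074))/3 = -0.743675
T_{2}^{(2)} = -0.743675 + (-0.743675 − (-0.744360))/15 = -0.743629

-0.7436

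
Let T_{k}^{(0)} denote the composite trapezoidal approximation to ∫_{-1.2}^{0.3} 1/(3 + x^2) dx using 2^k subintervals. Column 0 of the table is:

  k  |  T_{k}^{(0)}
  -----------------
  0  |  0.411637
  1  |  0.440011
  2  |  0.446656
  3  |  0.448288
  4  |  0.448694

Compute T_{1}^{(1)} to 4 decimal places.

T_{1}^{(1)} = 0.440011 + (0.440011 − 0.411637)/3 = 0.449469
(Column j=1 coincides with Simpson's rule on the same nodes.)

0.4495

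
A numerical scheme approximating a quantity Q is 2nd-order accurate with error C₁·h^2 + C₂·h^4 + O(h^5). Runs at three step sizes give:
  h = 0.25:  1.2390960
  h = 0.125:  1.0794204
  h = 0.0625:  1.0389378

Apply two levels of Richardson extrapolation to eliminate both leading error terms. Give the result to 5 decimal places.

1.02539

First eliminate the h^2 term (factor 2^2 = 4):
  B₁ = (4·1.0794204 − 1.2390960)/3 = 1.0261952
  B₂ = (4·1.0389378 − 1.0794204)/3 = 1.0254436
Then eliminate the h^4 term (factor 2^4 = 16):
  (16·1.0254436 − 1.0261952)/15 = 1.0253935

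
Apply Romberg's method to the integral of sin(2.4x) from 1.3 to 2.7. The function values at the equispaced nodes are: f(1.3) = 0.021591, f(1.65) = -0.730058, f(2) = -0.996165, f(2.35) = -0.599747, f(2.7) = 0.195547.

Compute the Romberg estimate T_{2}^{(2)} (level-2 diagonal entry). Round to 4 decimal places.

T_{0}^{(0)} (trapezoid, 1 panel, h=1.4000): 0.151997
T_{1}^{(0)} (trapezoid, 2 panels, h=0.7000): -0.621317
T_{2}^{(0)} (trapezoid, 4 panels, h=0.3500): -0.776090
T_{1}^{(1)} = -0.621317 + (-0.621317 − 0.151997)/3 = -0.879088
T_{2}^{(1)} = -0.776090 + (-0.776090 − (-0.621317))/3 = -0.827681
T_{2}^{(2)} = -0.827681 + (-0.827681 − (-0.879088))/15 = -0.824254

-0.8243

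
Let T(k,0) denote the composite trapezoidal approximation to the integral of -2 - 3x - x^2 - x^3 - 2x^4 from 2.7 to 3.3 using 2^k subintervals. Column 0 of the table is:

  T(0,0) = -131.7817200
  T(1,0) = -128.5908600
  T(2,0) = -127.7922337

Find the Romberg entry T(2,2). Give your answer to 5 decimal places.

T(1,1) = -128.5908600 + (-128.5908600 − (-131.7817200))/3 = -127.5272400
T(2,1) = (4·(-127.7922337) − (-128.5908600)) / 3 = -127.5260249
T(2,2) = (16·(-127.5260249) − (-127.5272400)) / 15 = -127.5259439
(Column j=1 coincides with Simpson's rule on the same nodes.)

-127.52594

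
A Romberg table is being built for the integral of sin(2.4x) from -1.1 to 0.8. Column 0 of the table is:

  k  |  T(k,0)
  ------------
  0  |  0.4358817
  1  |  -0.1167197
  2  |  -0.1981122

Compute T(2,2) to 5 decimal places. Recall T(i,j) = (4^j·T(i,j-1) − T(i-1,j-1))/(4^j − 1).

T(1,1) = (4·(-0.1167197) − 0.4358817) / 3 = -0.3009202
T(2,1) = (4·(-0.1981122) − (-0.1167197)) / 3 = -0.2252430
T(2,2) = -0.2252430 + (-0.2252430 − (-0.3009202))/15 = -0.2201979

-0.22020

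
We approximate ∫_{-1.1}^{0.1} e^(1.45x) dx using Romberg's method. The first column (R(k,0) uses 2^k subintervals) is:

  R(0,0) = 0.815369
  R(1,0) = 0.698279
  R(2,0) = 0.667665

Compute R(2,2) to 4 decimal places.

Richardson extrapolation on the trapezoidal column (denominator 4−1=3):
R(1,1) = 0.698279 + (0.698279 − 0.815369)/3 = 0.659249
R(2,1) = (4·0.667665 − 0.698279) / 3 = 0.657460
R(2,2) = (16·0.657460 − 0.659249) / 15 = 0.657341

0.6573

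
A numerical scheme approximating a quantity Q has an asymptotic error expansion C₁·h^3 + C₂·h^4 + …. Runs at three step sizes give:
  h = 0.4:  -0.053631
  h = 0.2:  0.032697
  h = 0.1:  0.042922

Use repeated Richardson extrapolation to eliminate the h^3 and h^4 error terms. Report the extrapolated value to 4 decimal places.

First eliminate the h^3 term (factor 2^3 = 8):
  B₁ = (8·0.032697 − (-0.053631))/7 = 0.045030
  B₂ = (8·0.042922 − 0.032697)/7 = 0.044383
Then eliminate the h^4 term (factor 2^4 = 16):
  (16·0.044383 − 0.045030)/15 = 0.044340

0.0443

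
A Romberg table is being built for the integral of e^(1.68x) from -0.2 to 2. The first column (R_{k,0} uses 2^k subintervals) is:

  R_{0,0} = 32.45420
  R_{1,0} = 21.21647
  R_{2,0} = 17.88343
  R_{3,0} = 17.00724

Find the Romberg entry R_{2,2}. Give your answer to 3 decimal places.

Richardson extrapolation on the trapezoidal column (denominator 4−1=3):
R_{1,1} = 21.21647 + (21.21647 − 32.45420)/3 = 17.47056
R_{2,1} = 17.88343 + (17.88343 − 21.21647)/3 = 16.77242
R_{2,2} = (16·16.77242 − 17.47056) / 15 = 16.72588
(Column j=1 coincides with Simpson's rule on the same nodes.)

16.726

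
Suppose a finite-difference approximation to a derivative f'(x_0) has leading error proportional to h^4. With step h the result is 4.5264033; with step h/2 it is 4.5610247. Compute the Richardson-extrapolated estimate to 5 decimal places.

Extrapolated value = (16·A(h/2) − A(h)) / (16 − 1)
= (16·4.5610247 − 4.5264033) / 15
= 68.4499919 / 15 = 4.5633328

4.56333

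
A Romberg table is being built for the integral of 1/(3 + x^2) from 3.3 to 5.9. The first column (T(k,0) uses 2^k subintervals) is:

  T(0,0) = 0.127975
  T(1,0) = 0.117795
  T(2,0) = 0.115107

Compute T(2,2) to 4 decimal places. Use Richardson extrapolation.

T(1,1) = (4·0.117795 − 0.127975) / 3 = 0.114402
T(2,1) = 0.115107 + (0.115107 − 0.117795)/3 = 0.114211
T(2,2) = 0.114211 + (0.114211 − 0.114402)/15 = 0.114198

0.1142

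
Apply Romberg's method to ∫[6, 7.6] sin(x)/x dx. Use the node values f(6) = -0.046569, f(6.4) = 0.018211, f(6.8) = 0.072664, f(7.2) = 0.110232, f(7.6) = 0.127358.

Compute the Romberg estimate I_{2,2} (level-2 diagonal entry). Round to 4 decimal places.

0.0986

I_{0,0} (trapezoid, 1 panel, h=1.6000): 0.064631
I_{1,0} (trapezoid, 2 panels, h=0.8000): 0.090447
I_{2,0} (trapezoid, 4 panels, h=0.4000): 0.096601
I_{1,1} = 0.090447 + (0.090447 − 0.064631)/3 = 0.099052
I_{2,1} = 0.096601 + (0.096601 − 0.090447)/3 = 0.098652
I_{2,2} = 0.098652 + (0.098652 − 0.099052)/15 = 0.098625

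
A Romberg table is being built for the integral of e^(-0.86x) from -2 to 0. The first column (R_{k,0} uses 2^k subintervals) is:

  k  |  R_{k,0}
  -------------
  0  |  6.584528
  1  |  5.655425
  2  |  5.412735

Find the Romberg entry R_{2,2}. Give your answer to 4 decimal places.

5.3309

R_{1,1} = 5.655425 + (5.655425 − 6.584528)/3 = 5.345724
R_{2,1} = 5.412735 + (5.412735 − 5.655425)/3 = 5.331838
R_{2,2} = 5.331838 + (5.331838 − 5.345724)/15 = 5.330912
(Column j=1 coincides with Simpson's rule on the same nodes.)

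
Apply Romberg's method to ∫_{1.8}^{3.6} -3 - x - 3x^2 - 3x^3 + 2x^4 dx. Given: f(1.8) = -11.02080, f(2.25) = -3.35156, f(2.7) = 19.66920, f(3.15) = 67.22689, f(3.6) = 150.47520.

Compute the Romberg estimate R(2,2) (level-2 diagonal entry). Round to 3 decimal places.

R(0,0) (trapezoid, 1 panel, h=1.8000): 125.50896
R(1,0) (trapezoid, 2 panels, h=0.9000): 80.45676
R(2,0) (trapezoid, 4 panels, h=0.4500): 68.97228
R(1,1) = 80.45676 + (80.45676 − 125.50896)/3 = 65.43936
R(2,1) = 68.97228 + (68.97228 − 80.45676)/3 = 65.14412
R(2,2) = 65.14412 + (65.14412 − 65.43936)/15 = 65.12444

65.124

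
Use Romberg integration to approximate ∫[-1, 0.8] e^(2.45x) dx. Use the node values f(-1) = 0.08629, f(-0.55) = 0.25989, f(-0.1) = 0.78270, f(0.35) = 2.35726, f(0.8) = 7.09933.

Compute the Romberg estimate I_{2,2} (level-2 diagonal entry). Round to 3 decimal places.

2.869

I_{0,0} (trapezoid, 1 panel, h=1.8000): 6.46706
I_{1,0} (trapezoid, 2 panels, h=0.9000): 3.93796
I_{2,0} (trapezoid, 4 panels, h=0.4500): 3.14670
I_{1,1} = 3.93796 + (3.93796 − 6.46706)/3 = 3.09493
I_{2,1} = 3.14670 + (3.14670 − 3.93796)/3 = 2.88295
I_{2,2} = 2.88295 + (2.88295 − 3.09493)/15 = 2.86882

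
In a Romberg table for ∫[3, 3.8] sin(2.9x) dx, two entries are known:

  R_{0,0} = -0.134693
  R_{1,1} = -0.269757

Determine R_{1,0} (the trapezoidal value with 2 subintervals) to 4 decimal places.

-0.2360

From R_{1,1} = (4·R_{1,0} − R_{0,0})/3, solve for R_{1,0}:
4·R_{1,0} = 3·(-0.269757) + (-0.134693) = -0.943964
R_{1,0} = -0.235991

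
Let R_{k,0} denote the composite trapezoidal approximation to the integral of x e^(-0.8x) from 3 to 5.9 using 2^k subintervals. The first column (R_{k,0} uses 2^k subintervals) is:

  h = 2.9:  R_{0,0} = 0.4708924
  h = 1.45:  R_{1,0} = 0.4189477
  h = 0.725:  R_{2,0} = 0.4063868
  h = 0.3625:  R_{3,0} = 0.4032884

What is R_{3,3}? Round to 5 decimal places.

0.40226

Richardson extrapolation on the trapezoidal column (denominator 4−1=3):
R_{1,1} = (4·0.4189477 − 0.4708924) / 3 = 0.4016328
R_{2,1} = 0.4063868 + (0.4063868 − 0.4189477)/3 = 0.4021998
R_{3,1} = 0.4032884 + (0.4032884 − 0.4063868)/3 = 0.4022556
R_{2,2} = 0.4021998 + (0.4021998 − 0.4016328)/15 = 0.4022376
R_{3,2} = (16·0.4022556 − 0.4021998) / 15 = 0.4022593
R_{3,3} = (64·0.4022593 − 0.4022376) / 63 = 0.4022596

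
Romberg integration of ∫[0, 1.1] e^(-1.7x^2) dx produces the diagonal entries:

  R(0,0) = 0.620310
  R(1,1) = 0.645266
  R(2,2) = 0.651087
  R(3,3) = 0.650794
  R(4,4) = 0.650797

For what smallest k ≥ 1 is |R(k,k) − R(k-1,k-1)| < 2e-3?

k = 3

|R(1,1) − R(0,0)| = 0.024956 ≥ 2e-3
|R(2,2) − R(1,1)| = 0.005821 ≥ 2e-3
|R(3,3) − R(2,2)| = 0.000293 < 2e-3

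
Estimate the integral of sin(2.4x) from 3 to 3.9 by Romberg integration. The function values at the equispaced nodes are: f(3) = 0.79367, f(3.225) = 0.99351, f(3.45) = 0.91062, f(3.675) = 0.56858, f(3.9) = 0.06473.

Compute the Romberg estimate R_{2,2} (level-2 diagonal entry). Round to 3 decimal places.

0.669

R_{0,0} (trapezoid, 1 panel, h=0.9000): 0.38628
R_{1,0} (trapezoid, 2 panels, h=0.4500): 0.60292
R_{2,0} (trapezoid, 4 panels, h=0.2250): 0.65293
R_{1,1} = 0.60292 + (0.60292 − 0.38628)/3 = 0.67513
R_{2,1} = 0.65293 + (0.65293 − 0.60292)/3 = 0.66960
R_{2,2} = 0.66960 + (0.66960 − 0.67513)/15 = 0.66923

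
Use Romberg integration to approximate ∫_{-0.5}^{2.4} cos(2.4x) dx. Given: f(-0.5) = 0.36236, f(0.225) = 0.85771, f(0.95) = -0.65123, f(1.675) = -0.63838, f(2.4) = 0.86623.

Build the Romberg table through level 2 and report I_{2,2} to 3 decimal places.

I_{0,0} (trapezoid, 1 panel, h=2.9000): 1.78146
I_{1,0} (trapezoid, 2 panels, h=1.4500): -0.05356
I_{2,0} (trapezoid, 4 panels, h=0.7250): 0.13224
I_{1,1} = -0.05356 + (-0.05356 − 1.78146)/3 = -0.66523
I_{2,1} = 0.13224 + (0.13224 − (-0.05356))/3 = 0.19417
I_{2,2} = 0.19417 + (0.19417 − (-0.66523))/15 = 0.25146

0.251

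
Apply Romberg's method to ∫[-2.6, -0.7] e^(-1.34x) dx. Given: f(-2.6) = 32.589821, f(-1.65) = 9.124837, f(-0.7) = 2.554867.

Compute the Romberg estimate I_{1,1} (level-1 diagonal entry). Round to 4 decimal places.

I_{0,0} (trapezoid, 1 panel, h=1.9000): 33.387454
I_{1,0} (trapezoid, 2 panels, h=0.9500): 25.362322
I_{1,1} = 25.362322 + (25.362322 − 33.387454)/3 = 22.687278

22.6873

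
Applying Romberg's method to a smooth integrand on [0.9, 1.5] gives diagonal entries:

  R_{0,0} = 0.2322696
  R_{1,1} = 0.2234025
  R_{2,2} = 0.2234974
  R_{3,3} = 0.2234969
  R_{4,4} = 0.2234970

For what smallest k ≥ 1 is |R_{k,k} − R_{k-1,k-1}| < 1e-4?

k = 2

|R_{1,1} − R_{0,0}| = 0.0088671 ≥ 1e-4
|R_{2,2} − R_{1,1}| = 0.0000949 < 1e-4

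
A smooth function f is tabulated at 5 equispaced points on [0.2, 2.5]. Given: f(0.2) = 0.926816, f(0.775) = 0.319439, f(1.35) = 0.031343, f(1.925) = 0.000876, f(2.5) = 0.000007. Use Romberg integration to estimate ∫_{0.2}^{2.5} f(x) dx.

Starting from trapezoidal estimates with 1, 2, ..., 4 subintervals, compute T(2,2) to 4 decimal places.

T(0,0) (trapezoid, 1 panel, h=2.3000): 1.065846
T(1,0) (trapezoid, 2 panels, h=1.1500): 0.568968
T(2,0) (trapezoid, 4 panels, h=0.5750): 0.468665
T(1,1) = 0.568968 + (0.568968 − 1.065846)/3 = 0.403342
T(2,1) = 0.468665 + (0.468665 − 0.568968)/3 = 0.435231
T(2,2) = 0.435231 + (0.435231 − 0.403342)/15 = 0.437357

0.4374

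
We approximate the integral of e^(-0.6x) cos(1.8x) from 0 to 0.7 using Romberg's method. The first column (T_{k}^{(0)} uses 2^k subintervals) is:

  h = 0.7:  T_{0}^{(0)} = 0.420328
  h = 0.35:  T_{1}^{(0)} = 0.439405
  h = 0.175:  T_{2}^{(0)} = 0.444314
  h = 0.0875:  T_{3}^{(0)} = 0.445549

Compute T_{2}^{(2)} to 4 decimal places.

Richardson extrapolation on the trapezoidal column (denominator 4−1=3):
T_{1}^{(1)} = (4·0.439405 − 0.420328) / 3 = 0.445764
T_{2}^{(1)} = (4·0.444314 − 0.439405) / 3 = 0.445950
T_{2}^{(2)} = 0.445950 + (0.445950 − 0.445764)/15 = 0.445962
(Column j=1 coincides with Simpson's rule on the same nodes.)

0.4460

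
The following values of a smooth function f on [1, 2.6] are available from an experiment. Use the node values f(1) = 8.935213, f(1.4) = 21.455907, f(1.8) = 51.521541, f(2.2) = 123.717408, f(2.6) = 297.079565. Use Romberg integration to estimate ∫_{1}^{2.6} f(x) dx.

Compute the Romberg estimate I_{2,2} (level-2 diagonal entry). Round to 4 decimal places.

131.6606

I_{0,0} (trapezoid, 1 panel, h=1.6000): 244.811822
I_{1,0} (trapezoid, 2 panels, h=0.8000): 163.623144
I_{2,0} (trapezoid, 4 panels, h=0.4000): 139.880898
I_{1,1} = 163.623144 + (163.623144 − 244.811822)/3 = 136.560251
I_{2,1} = 139.880898 + (139.880898 − 163.623144)/3 = 131.966816
I_{2,2} = 131.966816 + (131.966816 − 136.560251)/15 = 131.660587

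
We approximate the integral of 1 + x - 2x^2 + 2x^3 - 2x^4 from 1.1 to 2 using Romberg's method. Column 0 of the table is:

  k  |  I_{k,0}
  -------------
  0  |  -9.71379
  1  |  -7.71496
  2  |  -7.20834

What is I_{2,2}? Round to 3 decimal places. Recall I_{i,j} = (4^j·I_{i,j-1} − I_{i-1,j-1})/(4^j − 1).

I_{1,1} = -7.71496 + (-7.71496 − (-9.71379))/3 = -7.04868
I_{2,1} = -7.20834 + (-7.20834 − (-7.71496))/3 = -7.03947
I_{2,2} = -7.03947 + (-7.03947 − (-7.04868))/15 = -7.03886

-7.039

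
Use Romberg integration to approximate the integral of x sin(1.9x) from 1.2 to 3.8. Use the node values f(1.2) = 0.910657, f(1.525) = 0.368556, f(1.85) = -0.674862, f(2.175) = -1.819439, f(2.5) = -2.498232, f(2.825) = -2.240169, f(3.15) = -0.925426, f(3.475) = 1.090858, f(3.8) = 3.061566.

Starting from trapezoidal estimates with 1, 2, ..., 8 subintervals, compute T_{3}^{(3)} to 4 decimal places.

-1.5835

T_{0}^{(0)} (trapezoid, 1 panel, h=2.6000): 5.163890
T_{1}^{(0)} (trapezoid, 2 panels, h=1.3000): -0.665757
T_{2}^{(0)} (trapezoid, 4 panels, h=0.6500): -1.373066
T_{3}^{(0)} (trapezoid, 8 panels, h=0.3250): -1.531596
T_{1}^{(1)} = -0.665757 + (-0.665757 − 5.163890)/3 = -2.608973
T_{2}^{(1)} = -1.373066 + (-1.373066 − (-0.665757))/3 = -1.608836
T_{3}^{(1)} = -1.531596 + (-1.531596 − (-1.373066))/3 = -1.584439
T_{2}^{(2)} = -1.608836 + (-1.608836 − (-2.608973))/15 = -1.542160
T_{3}^{(2)} = -1.584439 + (-1.584439 − (-1.608836))/15 = -1.582813
T_{3}^{(3)} = -1.582813 + (-1.582813 − (-1.542160))/63 = -1.583458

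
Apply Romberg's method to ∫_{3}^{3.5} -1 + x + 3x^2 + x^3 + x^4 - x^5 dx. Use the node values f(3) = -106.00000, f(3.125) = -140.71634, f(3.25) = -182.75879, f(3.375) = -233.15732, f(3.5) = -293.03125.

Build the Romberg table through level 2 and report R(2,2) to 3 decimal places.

-94.168

R(0,0) (trapezoid, 1 panel, h=0.5000): -99.75781
R(1,0) (trapezoid, 2 panels, h=0.2500): -95.56860
R(2,0) (trapezoid, 4 panels, h=0.1250): -94.51851
R(1,1) = -95.56860 + (-95.56860 − (-99.75781))/3 = -94.17220
R(2,1) = -94.51851 + (-94.51851 − (-95.56860))/3 = -94.16848
R(2,2) = -94.16848 + (-94.16848 − (-94.17220))/15 = -94.16823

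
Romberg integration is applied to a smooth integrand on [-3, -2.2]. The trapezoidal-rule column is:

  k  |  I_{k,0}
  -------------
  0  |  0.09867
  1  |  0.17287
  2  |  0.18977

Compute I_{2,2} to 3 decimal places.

0.195

Richardson extrapolation on the trapezoidal column (denominator 4−1=3):
I_{1,1} = 0.17287 + (0.17287 − 0.09867)/3 = 0.19760
I_{2,1} = 0.18977 + (0.18977 − 0.17287)/3 = 0.19540
I_{2,2} = (16·0.19540 − 0.19760) / 15 = 0.19525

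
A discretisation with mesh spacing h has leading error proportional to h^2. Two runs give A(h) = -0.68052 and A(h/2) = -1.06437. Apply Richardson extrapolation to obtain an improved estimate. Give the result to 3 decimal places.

-1.192

Extrapolated value = (4·A(h/2) − A(h)) / (4 − 1)
= (4·(-1.06437) − (-0.68052)) / 3
= -3.57696 / 3 = -1.19232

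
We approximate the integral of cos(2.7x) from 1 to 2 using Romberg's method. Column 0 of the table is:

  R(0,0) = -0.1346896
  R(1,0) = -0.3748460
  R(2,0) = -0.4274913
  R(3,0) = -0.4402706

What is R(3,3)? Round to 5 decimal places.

-0.44450

Richardson extrapolation on the trapezoidal column (denominator 4−1=3):
R(1,1) = (4·(-0.3748460) − (-0.1346896)) / 3 = -0.4548981
R(2,1) = -0.4274913 + (-0.4274913 − (-0.3748460))/3 = -0.4450397
R(3,1) = (4·(-0.4402706) − (-0.4274913)) / 3 = -0.4445304
R(2,2) = (16·(-0.4450397) − (-0.4548981)) / 15 = -0.4443825
R(3,2) = (16·(-0.4445304) − (-0.4450397)) / 15 = -0.4444964
R(3,3) = -0.4444964 + (-0.4444964 − (-0.4443825))/63 = -0.4444982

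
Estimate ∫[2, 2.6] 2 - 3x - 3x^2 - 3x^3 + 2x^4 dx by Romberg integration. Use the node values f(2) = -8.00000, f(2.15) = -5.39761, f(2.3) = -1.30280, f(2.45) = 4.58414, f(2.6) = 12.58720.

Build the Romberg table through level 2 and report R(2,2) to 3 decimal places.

-0.064

R(0,0) (trapezoid, 1 panel, h=0.6000): 1.37616
R(1,0) (trapezoid, 2 panels, h=0.3000): 0.29724
R(2,0) (trapezoid, 4 panels, h=0.1500): 0.02660
R(1,1) = 0.29724 + (0.29724 − 1.37616)/3 = -0.06240
R(2,1) = 0.02660 + (0.02660 − 0.29724)/3 = -0.06361
R(2,2) = -0.06361 + (-0.06361 − (-0.06240))/15 = -0.06369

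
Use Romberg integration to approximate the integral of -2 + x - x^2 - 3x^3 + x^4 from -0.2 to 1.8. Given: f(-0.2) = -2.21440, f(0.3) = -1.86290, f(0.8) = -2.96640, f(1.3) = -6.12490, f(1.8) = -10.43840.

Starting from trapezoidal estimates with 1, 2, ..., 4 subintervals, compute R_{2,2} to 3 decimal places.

-8.439

R_{0,0} (trapezoid, 1 panel, h=2.0000): -12.65280
R_{1,0} (trapezoid, 2 panels, h=1.0000): -9.29280
R_{2,0} (trapezoid, 4 panels, h=0.5000): -8.64030
R_{1,1} = -9.29280 + (-9.29280 − (-12.65280))/3 = -8.17280
R_{2,1} = -8.64030 + (-8.64030 − (-9.29280))/3 = -8.42280
R_{2,2} = -8.42280 + (-8.42280 − (-8.17280))/15 = -8.43947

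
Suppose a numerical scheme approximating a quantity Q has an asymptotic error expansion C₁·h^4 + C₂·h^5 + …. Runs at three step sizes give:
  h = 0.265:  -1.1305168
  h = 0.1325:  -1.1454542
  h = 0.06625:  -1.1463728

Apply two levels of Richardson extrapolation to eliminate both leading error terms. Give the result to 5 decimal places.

-1.14643

First eliminate the h^4 term (factor 2^4 = 16):
  B₁ = (16·(-1.1454542) − (-1.1305168))/15 = -1.1464500
  B₂ = (16·(-1.1463728) − (-1.1454542))/15 = -1.1464340
Then eliminate the h^5 term (factor 2^5 = 32):
  (32·(-1.1464340) − (-1.1464500))/31 = -1.1464335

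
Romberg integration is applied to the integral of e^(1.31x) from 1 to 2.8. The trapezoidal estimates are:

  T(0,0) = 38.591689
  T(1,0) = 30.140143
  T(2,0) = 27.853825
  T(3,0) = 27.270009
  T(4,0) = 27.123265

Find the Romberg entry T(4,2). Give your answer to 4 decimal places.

T(3,1) = (4·27.270009 − 27.853825) / 3 = 27.075404
T(4,1) = 27.123265 + (27.123265 − 27.270009)/3 = 27.074350
T(4,2) = 27.074350 + (27.074350 − 27.075404)/15 = 27.074280

27.0743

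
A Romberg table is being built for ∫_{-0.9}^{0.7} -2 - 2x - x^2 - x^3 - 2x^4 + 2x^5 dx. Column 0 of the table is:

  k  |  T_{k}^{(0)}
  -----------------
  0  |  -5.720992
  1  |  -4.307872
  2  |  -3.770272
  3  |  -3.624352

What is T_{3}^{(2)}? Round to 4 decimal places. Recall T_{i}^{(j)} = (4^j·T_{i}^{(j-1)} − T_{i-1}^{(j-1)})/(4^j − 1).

-3.5747

T_{2}^{(1)} = -3.770272 + (-3.770272 − (-4.307872))/3 = -3.591072
T_{3}^{(1)} = (4·(-3.624352) − (-3.770272)) / 3 = -3.575712
T_{3}^{(2)} = (16·(-3.575712) − (-3.591072)) / 15 = -3.574688
(Column j=1 coincides with Simpson's rule on the same nodes.)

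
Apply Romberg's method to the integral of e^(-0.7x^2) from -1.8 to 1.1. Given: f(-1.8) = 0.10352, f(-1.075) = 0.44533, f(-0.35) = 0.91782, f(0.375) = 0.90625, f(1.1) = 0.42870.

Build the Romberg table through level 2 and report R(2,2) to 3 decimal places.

1.869

R(0,0) (trapezoid, 1 panel, h=2.9000): 0.77172
R(1,0) (trapezoid, 2 panels, h=1.4500): 1.71670
R(2,0) (trapezoid, 4 panels, h=0.7250): 1.83824
R(1,1) = 1.71670 + (1.71670 − 0.77172)/3 = 2.03169
R(2,1) = 1.83824 + (1.83824 − 1.71670)/3 = 1.87875
R(2,2) = 1.87875 + (1.87875 − 2.03169)/15 = 1.86855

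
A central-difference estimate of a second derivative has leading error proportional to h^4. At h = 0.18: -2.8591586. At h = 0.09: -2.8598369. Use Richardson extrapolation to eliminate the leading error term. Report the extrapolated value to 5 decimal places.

The leading error scales as h^4; refining by a factor of 2 reduces it by 2^4 = 16.
Extrapolated value = (16·A(h/2) − A(h)) / (16 − 1)
= (16·(-2.8598369) − (-2.8591586)) / 15
= -42.8982318 / 15 = -2.8598821

-2.85988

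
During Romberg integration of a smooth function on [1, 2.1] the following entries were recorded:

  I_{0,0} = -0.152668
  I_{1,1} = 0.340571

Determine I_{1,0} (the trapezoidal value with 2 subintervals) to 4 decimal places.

0.2173

From I_{1,1} = (4·I_{1,0} − I_{0,0})/3, solve for I_{1,0}:
4·I_{1,0} = 3·0.340571 + (-0.152668) = 0.869045
I_{1,0} = 0.217261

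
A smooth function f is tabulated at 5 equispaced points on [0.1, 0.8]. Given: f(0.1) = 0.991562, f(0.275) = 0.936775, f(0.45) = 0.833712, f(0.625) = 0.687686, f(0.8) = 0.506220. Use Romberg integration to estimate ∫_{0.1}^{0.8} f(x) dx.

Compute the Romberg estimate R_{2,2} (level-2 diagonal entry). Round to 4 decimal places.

R_{0,0} (trapezoid, 1 panel, h=0.7000): 0.524224
R_{1,0} (trapezoid, 2 panels, h=0.3500): 0.553911
R_{2,0} (trapezoid, 4 panels, h=0.1750): 0.561236
R_{1,1} = 0.553911 + (0.553911 − 0.524224)/3 = 0.563807
R_{2,1} = 0.561236 + (0.561236 − 0.553911)/3 = 0.563678
R_{2,2} = 0.563678 + (0.563678 − 0.563807)/15 = 0.563669

0.5637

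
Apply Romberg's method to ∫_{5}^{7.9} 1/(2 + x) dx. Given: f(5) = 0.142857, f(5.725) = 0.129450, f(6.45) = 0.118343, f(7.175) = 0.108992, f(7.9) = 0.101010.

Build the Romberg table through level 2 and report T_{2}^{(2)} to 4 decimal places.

0.3466

T_{0}^{(0)} (trapezoid, 1 panel, h=2.9000): 0.353607
T_{1}^{(0)} (trapezoid, 2 panels, h=1.4500): 0.348401
T_{2}^{(0)} (trapezoid, 4 panels, h=0.7250): 0.347071
T_{1}^{(1)} = 0.348401 + (0.348401 − 0.353607)/3 = 0.346666
T_{2}^{(1)} = 0.347071 + (0.347071 − 0.348401)/3 = 0.346628
T_{2}^{(2)} = 0.346628 + (0.346628 − 0.346666)/15 = 0.346625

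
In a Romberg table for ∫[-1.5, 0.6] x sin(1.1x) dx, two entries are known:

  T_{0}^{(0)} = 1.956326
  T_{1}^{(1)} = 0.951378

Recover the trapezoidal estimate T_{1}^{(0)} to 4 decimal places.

From T_{1}^{(1)} = (4·T_{1}^{(0)} − T_{0}^{(0)})/3, solve for T_{1}^{(0)}:
4·T_{1}^{(0)} = 3·0.951378 + 1.956326 = 4.810460
T_{1}^{(0)} = 1.202615

1.2026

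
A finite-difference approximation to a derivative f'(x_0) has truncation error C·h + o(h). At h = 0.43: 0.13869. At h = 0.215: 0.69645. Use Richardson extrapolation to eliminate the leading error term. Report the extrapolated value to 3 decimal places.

Extrapolated value = (2·A(h/2) − A(h)) / (2 − 1)
= (2·0.69645 − 0.13869) / 1
= 1.25421 / 1 = 1.25421

1.254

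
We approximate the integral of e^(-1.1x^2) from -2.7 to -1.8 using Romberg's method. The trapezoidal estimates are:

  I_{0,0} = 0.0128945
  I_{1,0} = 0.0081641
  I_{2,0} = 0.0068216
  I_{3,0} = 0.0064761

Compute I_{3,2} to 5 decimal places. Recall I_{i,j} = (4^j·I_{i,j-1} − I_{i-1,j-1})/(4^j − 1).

0.00636

I_{2,1} = 0.0068216 + (0.0068216 − 0.0081641)/3 = 0.0063741
I_{3,1} = (4·0.0064761 − 0.0068216) / 3 = 0.0063609
I_{3,2} = 0.0063609 + (0.0063609 − 0.0063741)/15 = 0.0063600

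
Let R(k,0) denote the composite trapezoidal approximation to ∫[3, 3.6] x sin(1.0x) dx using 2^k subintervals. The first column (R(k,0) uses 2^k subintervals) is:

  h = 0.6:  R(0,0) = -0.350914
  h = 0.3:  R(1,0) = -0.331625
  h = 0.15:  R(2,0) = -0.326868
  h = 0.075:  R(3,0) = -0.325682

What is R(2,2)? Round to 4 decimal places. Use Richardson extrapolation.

R(1,1) = (4·(-0.331625) − (-0.350914)) / 3 = -0.325195
R(2,1) = (4·(-0.326868) − (-0.331625)) / 3 = -0.325282
R(2,2) = -0.325282 + (-0.325282 − (-0.325195))/15 = -0.325288
(Column j=1 coincides with Simpson's rule on the same nodes.)

-0.3253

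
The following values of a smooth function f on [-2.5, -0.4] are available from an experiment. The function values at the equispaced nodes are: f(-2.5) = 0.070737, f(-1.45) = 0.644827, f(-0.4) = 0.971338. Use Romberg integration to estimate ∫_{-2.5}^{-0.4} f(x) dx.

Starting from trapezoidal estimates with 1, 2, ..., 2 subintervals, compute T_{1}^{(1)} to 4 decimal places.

T_{0}^{(0)} (trapezoid, 1 panel, h=2.1000): 1.094179
T_{1}^{(0)} (trapezoid, 2 panels, h=1.0500): 1.224158
T_{1}^{(1)} = 1.224158 + (1.224158 − 1.094179)/3 = 1.267484

1.2675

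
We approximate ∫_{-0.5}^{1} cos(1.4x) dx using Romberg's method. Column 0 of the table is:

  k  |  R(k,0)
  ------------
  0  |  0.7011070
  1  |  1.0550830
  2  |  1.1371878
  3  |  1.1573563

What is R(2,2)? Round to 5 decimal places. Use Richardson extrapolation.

R(1,1) = (4·1.0550830 − 0.7011070) / 3 = 1.1730750
R(2,1) = (4·1.1371878 − 1.0550830) / 3 = 1.1645561
R(2,2) = 1.1645561 + (1.1645561 − 1.1730750)/15 = 1.1639882
(Column j=1 coincides with Simpson's rule on the same nodes.)

1.16399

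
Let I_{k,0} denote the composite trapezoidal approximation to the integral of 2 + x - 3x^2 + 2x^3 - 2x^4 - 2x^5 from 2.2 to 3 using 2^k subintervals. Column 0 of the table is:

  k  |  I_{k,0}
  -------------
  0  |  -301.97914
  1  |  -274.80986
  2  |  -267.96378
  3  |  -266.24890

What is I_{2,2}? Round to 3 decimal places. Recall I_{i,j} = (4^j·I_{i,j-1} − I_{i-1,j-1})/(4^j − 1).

Richardson extrapolation on the trapezoidal column (denominator 4−1=3):
I_{1,1} = (4·(-274.80986) − (-301.97914)) / 3 = -265.75343
I_{2,1} = (4·(-267.96378) − (-274.80986)) / 3 = -265.68175
I_{2,2} = -265.68175 + (-265.68175 − (-265.75343))/15 = -265.67697

-265.677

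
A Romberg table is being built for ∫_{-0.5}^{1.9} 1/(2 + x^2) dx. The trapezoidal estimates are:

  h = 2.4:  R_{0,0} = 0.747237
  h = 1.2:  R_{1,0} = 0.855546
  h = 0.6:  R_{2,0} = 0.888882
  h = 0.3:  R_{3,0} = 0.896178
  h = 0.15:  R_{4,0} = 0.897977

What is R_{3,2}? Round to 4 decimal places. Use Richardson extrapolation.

Richardson extrapolation on the trapezoidal column (denominator 4−1=3):
R_{2,1} = 0.888882 + (0.888882 − 0.855546)/3 = 0.899994
R_{3,1} = (4·0.896178 − 0.888882) / 3 = 0.898610
R_{3,2} = (16·0.898610 − 0.899994) / 15 = 0.898518

0.8985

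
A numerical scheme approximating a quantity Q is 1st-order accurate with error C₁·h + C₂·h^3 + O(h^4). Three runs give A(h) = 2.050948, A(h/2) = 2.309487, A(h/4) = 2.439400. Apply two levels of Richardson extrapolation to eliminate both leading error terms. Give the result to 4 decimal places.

2.5695

First eliminate the h term (factor 2^1 = 2):
  B₁ = (2·2.309487 − 2.050948)/1 = 2.568026
  B₂ = (2·2.439400 − 2.309487)/1 = 2.569313
Then eliminate the h^3 term (factor 2^3 = 8):
  (8·2.569313 − 2.568026)/7 = 2.569497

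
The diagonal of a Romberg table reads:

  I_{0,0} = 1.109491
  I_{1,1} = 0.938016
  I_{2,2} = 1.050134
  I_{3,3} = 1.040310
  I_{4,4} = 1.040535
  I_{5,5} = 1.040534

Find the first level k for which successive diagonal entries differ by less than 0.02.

k = 3

|I_{1,1} − I_{0,0}| = 0.171475 ≥ 0.02
|I_{2,2} − I_{1,1}| = 0.112118 ≥ 0.02
|I_{3,3} − I_{2,2}| = 0.009824 < 0.02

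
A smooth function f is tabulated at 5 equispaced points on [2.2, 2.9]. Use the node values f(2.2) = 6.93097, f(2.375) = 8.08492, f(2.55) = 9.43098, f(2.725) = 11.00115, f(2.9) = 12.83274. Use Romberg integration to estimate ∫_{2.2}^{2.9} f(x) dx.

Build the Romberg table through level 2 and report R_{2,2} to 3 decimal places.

6.707

R_{0,0} (trapezoid, 1 panel, h=0.7000): 6.91730
R_{1,0} (trapezoid, 2 panels, h=0.3500): 6.75949
R_{2,0} (trapezoid, 4 panels, h=0.1750): 6.71981
R_{1,1} = 6.75949 + (6.75949 − 6.91730)/3 = 6.70689
R_{2,1} = 6.71981 + (6.71981 − 6.75949)/3 = 6.70658
R_{2,2} = 6.70658 + (6.70658 − 6.70689)/15 = 6.70656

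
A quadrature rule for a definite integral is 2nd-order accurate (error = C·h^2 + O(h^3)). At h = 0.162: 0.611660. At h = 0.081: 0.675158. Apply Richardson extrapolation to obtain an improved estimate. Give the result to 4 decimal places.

0.6963

The leading error scales as h^2; refining by a factor of 2 reduces it by 2^2 = 4.
Extrapolated value = (4·A(h/2) − A(h)) / (4 − 1)
= (4·0.675158 − 0.611660) / 3
= 2.088972 / 3 = 0.696324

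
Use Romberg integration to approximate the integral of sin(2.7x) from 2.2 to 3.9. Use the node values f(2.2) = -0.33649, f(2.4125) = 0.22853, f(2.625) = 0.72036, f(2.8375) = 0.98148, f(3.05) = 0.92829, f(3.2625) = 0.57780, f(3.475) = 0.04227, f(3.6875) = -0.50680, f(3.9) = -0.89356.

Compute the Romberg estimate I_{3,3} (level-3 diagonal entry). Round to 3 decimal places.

I_{0,0} (trapezoid, 1 panel, h=1.7000): -1.04554
I_{1,0} (trapezoid, 2 panels, h=0.8500): 0.26628
I_{2,0} (trapezoid, 4 panels, h=0.4250): 0.45726
I_{3,0} (trapezoid, 8 panels, h=0.2125): 0.50084
I_{1,1} = 0.26628 + (0.26628 − (-1.04554))/3 = 0.70355
I_{2,1} = 0.45726 + (0.45726 − 0.26628)/3 = 0.52092
I_{3,1} = 0.50084 + (0.50084 − 0.45726)/3 = 0.51537
I_{2,2} = 0.52092 + (0.52092 − 0.70355)/15 = 0.50874
I_{3,2} = 0.51537 + (0.51537 − 0.52092)/15 = 0.51500
I_{3,3} = 0.51500 + (0.51500 − 0.50874)/63 = 0.51510

0.515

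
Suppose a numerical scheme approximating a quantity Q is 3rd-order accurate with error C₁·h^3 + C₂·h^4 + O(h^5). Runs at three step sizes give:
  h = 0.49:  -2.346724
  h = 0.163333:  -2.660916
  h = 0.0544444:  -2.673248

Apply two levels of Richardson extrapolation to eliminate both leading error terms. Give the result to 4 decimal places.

First eliminate the h^3 term (factor 3^3 = 27):
  B₁ = (27·(-2.660916) − (-2.346724))/26 = -2.673000
  B₂ = (27·(-2.673248) − (-2.660916))/26 = -2.673722
Then eliminate the h^4 term (factor 3^4 = 81):
  (81·(-2.673722) − (-2.673000))/80 = -2.673731

-2.6737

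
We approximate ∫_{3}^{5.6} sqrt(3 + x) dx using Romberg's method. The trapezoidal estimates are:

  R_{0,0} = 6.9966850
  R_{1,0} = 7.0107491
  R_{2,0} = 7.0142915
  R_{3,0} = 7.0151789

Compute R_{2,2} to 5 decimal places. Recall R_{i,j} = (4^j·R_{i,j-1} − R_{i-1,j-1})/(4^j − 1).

Richardson extrapolation on the trapezoidal column (denominator 4−1=3):
R_{1,1} = (4·7.0107491 − 6.9966850) / 3 = 7.0154371
R_{2,1} = 7.0142915 + (7.0142915 − 7.0107491)/3 = 7.0154723
R_{2,2} = 7.0154723 + (7.0154723 − 7.0154371)/15 = 7.0154746

7.01547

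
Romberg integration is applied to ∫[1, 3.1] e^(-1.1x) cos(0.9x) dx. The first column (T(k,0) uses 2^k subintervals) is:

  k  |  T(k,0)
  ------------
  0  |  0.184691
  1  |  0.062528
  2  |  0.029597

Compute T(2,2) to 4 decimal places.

Richardson extrapolation on the trapezoidal column (denominator 4−1=3):
T(1,1) = 0.062528 + (0.062528 − 0.184691)/3 = 0.021807
T(2,1) = 0.029597 + (0.029597 − 0.062528)/3 = 0.018620
T(2,2) = 0.018620 + (0.018620 − 0.021807)/15 = 0.018408

0.0184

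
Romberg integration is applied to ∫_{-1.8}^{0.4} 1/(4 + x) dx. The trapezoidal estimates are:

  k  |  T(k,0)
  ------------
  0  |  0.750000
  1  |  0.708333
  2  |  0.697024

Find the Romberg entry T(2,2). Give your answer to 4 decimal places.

Richardson extrapolation on the trapezoidal column (denominator 4−1=3):
T(1,1) = (4·0.708333 − 0.750000) / 3 = 0.694444
T(2,1) = (4·0.697024 − 0.708333) / 3 = 0.693254
T(2,2) = 0.693254 + (0.693254 − 0.694444)/15 = 0.693175

0.6932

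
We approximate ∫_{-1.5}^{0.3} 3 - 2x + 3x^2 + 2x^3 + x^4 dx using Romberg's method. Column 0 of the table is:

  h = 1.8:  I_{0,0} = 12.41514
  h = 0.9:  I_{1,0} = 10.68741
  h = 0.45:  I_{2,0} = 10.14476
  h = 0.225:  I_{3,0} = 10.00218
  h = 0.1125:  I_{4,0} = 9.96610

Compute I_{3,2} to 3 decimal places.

9.954

I_{2,1} = 10.14476 + (10.14476 − 10.68741)/3 = 9.96388
I_{3,1} = 10.00218 + (10.00218 − 10.14476)/3 = 9.95465
I_{3,2} = (16·9.95465 − 9.96388) / 15 = 9.95403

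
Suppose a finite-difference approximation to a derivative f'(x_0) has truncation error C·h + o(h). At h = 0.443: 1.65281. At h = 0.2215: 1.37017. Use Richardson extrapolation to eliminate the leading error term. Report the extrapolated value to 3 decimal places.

1.088

The leading error scales as h; refining by a factor of 2 reduces it by 2^1 = 2.
Extrapolated value = (2·A(h/2) − A(h)) / (2 − 1)
= (2·1.37017 − 1.65281) / 1
= 1.08753 / 1 = 1.08753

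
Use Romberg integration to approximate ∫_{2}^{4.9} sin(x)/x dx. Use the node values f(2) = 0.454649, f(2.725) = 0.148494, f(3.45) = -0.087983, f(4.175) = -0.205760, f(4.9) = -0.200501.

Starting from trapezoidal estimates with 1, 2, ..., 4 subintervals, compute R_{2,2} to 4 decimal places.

-0.0357

R_{0,0} (trapezoid, 1 panel, h=2.9000): 0.368515
R_{1,0} (trapezoid, 2 panels, h=1.4500): 0.056682
R_{2,0} (trapezoid, 4 panels, h=0.7250): -0.013177
R_{1,1} = 0.056682 + (0.056682 − 0.368515)/3 = -0.047262
R_{2,1} = -0.013177 + (-0.013177 − 0.056682)/3 = -0.036463
R_{2,2} = -0.036463 + (-0.036463 − (-0.047262))/15 = -0.035743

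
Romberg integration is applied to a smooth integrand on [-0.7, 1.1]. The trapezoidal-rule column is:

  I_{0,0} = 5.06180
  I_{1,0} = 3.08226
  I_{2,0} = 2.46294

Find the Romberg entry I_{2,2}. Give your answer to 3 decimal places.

2.245

Richardson extrapolation on the trapezoidal column (denominator 4−1=3):
I_{1,1} = 3.08226 + (3.08226 − 5.06180)/3 = 2.42241
I_{2,1} = 2.46294 + (2.46294 − 3.08226)/3 = 2.25650
I_{2,2} = (16·2.25650 − 2.42241) / 15 = 2.24544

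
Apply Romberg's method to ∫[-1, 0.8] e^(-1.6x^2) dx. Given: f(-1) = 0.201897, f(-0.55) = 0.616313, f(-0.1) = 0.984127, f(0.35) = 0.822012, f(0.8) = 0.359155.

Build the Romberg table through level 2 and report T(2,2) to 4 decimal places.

T(0,0) (trapezoid, 1 panel, h=1.8000): 0.504947
T(1,0) (trapezoid, 2 panels, h=0.9000): 1.138188
T(2,0) (trapezoid, 4 panels, h=0.4500): 1.216340
T(1,1) = 1.138188 + (1.138188 − 0.504947)/3 = 1.349268
T(2,1) = 1.216340 + (1.216340 − 1.138188)/3 = 1.242391
T(2,2) = 1.242391 + (1.242391 − 1.349268)/15 = 1.235266

1.2353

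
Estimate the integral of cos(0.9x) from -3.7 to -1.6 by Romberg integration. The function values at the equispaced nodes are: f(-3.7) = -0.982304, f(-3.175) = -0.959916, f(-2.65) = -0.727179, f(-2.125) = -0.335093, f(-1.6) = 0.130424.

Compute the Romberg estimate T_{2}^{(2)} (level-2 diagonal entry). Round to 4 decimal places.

T_{0}^{(0)} (trapezoid, 1 panel, h=2.1000): -0.894474
T_{1}^{(0)} (trapezoid, 2 panels, h=1.0500): -1.210775
T_{2}^{(0)} (trapezoid, 4 panels, h=0.5250): -1.285267
T_{1}^{(1)} = -1.210775 + (-1.210775 − (-0.894474))/3 = -1.316209
T_{2}^{(1)} = -1.285267 + (-1.285267 − (-1.210775))/3 = -1.310098
T_{2}^{(2)} = -1.310098 + (-1.310098 − (-1.316209))/15 = -1.309691

-1.3097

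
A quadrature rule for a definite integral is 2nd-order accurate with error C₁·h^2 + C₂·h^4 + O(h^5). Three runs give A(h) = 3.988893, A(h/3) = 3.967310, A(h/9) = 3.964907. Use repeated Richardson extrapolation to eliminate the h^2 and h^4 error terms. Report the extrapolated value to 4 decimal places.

3.9646

First eliminate the h^2 term (factor 3^2 = 9):
  B₁ = (9·3.967310 − 3.988893)/8 = 3.964612
  B₂ = (9·3.964907 − 3.967310)/8 = 3.964607
Then eliminate the h^4 term (factor 3^4 = 81):
  (81·3.964607 − 3.964612)/80 = 3.964607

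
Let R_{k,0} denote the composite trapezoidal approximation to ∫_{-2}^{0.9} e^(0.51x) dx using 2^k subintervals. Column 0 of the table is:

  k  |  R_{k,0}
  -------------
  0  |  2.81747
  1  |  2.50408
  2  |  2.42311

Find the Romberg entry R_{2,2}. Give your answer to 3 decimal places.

2.396

Richardson extrapolation on the trapezoidal column (denominator 4−1=3):
R_{1,1} = 2.50408 + (2.50408 − 2.81747)/3 = 2.39962
R_{2,1} = 2.42311 + (2.42311 − 2.50408)/3 = 2.39612
R_{2,2} = (16·2.39612 − 2.39962) / 15 = 2.39589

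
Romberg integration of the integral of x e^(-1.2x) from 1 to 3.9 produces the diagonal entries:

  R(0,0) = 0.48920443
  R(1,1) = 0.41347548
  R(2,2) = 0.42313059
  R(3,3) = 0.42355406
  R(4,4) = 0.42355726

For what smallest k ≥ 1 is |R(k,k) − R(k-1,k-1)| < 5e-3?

k = 3

|R(1,1) − R(0,0)| = 0.07572895 ≥ 5e-3
|R(2,2) − R(1,1)| = 0.00965511 ≥ 5e-3
|R(3,3) − R(2,2)| = 0.00042347 < 5e-3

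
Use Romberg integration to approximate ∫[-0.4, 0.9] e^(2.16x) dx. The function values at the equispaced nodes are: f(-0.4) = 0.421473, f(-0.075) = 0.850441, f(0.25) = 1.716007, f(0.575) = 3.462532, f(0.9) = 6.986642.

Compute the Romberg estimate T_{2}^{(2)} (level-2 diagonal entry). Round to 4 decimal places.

T_{0}^{(0)} (trapezoid, 1 panel, h=1.3000): 4.815275
T_{1}^{(0)} (trapezoid, 2 panels, h=0.6500): 3.523042
T_{2}^{(0)} (trapezoid, 4 panels, h=0.3250): 3.163237
T_{1}^{(1)} = 3.523042 + (3.523042 − 4.815275)/3 = 3.092298
T_{2}^{(1)} = 3.163237 + (3.163237 − 3.523042)/3 = 3.043302
T_{2}^{(2)} = 3.043302 + (3.043302 − 3.092298)/15 = 3.040036

3.0400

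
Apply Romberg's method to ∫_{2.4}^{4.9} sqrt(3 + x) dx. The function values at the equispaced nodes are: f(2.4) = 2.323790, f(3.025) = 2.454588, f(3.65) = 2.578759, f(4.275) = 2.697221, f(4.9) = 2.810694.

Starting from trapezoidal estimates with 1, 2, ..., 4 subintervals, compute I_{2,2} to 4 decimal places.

6.4373

I_{0,0} (trapezoid, 1 panel, h=2.5000): 6.418105
I_{1,0} (trapezoid, 2 panels, h=1.2500): 6.432501
I_{2,0} (trapezoid, 4 panels, h=0.6250): 6.436131
I_{1,1} = 6.432501 + (6.432501 − 6.418105)/3 = 6.437300
I_{2,1} = 6.436131 + (6.436131 − 6.432501)/3 = 6.437341
I_{2,2} = 6.437341 + (6.437341 − 6.437300)/15 = 6.437344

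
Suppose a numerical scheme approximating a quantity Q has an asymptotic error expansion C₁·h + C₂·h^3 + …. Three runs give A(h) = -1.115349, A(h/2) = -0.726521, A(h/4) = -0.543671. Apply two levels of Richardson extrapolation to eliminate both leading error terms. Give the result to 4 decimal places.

-0.3641

First eliminate the h term (factor 2^1 = 2):
  B₁ = (2·(-0.726521) − (-1.115349))/1 = -0.337693
  B₂ = (2·(-0.543671) − (-0.726521))/1 = -0.360821
Then eliminate the h^3 term (factor 2^3 = 8):
  (8·(-0.360821) − (-0.337693))/7 = -0.364125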